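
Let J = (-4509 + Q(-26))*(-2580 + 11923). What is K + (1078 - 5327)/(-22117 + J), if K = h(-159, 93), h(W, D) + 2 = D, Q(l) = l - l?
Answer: 3835627313/42149704 ≈ 91.000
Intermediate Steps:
Q(l) = 0
J = -42127587 (J = (-4509 + 0)*(-2580 + 11923) = -4509*9343 = -42127587)
h(W, D) = -2 + D
K = 91 (K = -2 + 93 = 91)
K + (1078 - 5327)/(-22117 + J) = 91 + (1078 - 5327)/(-22117 - 42127587) = 91 - 4249/(-42149704) = 91 - 4249*(-1/42149704) = 91 + 4249/42149704 = 3835627313/42149704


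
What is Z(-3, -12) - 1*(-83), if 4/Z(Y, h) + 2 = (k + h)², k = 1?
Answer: 9881/119 ≈ 83.034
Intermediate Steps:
Z(Y, h) = 4/(-2 + (1 + h)²)
Z(-3, -12) - 1*(-83) = 4/(-2 + (1 - 12)²) - 1*(-83) = 4/(-2 + (-11)²) + 83 = 4/(-2 + 121) + 83 = 4/119 + 83 = 9881/119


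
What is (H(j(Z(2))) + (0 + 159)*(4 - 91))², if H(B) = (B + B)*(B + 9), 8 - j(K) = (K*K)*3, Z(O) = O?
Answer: 192460129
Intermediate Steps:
j(K) = 8 - 3*K² (j(K) = 8 - K*K*3 = 8 - K²*3 = 8 - 3*K²)
H(B) = 2*B*(9 + B) (H(B) = (2*B)*(9 + B) = 2*B*(9 + B))
(H(j(Z(2))) + (0 + 159)*(4 - 91))² = (2*(8 - 3*2²)*(9 + (8 - 3*2²)) + (0 + 159)*(4 - 91))² = (2*(8 - 3*4)*(9 + (8 - 3*4)) + 159*(-87))² = (2*(8 - 12)*(9 + (8 - 12)) - 13833)² = (2*(-4)*(9 - 4) - 13833)² = (2*(-4)*5 - 13833)² = (-40 - 13833)² = (-13873)² = 192460129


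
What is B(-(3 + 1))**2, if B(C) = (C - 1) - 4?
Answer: 81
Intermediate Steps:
B(C) = -5 + C (B(C) = (-1 + C) - 4 = -5 + C)
B(-(3 + 1))**2 = (-5 - (3 + 1))**2 = (-5 - 1*4)**2 = (-5 - 4)**2 = (-9)**2 = 81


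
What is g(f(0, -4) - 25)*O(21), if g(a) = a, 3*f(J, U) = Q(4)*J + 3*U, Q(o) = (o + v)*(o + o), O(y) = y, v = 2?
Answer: -609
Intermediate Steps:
Q(o) = 2*o*(2 + o) (Q(o) = (o + 2)*(o + o) = (2 + o)*(2*o) = 2*o*(2 + o))
f(J, U) = U + 16*J (f(J, U) = ((2*4*(2 + 4))*J + 3*U)/3 = ((2*4*6)*J + 3*U)/3 = (48*J + 3*U)/3 = (3*U + 48*J)/3 = U + 16*J)
g(f(0, -4) - 25)*O(21) = ((-4 + 16*0) - 25)*21 = ((-4 + 0) - 25)*21 = (-4 - 25)*21 = -29*21 = -609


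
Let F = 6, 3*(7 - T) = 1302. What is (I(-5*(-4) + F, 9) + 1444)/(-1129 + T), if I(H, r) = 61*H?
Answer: -1515/778 ≈ -1.9473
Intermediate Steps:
T = -427 (T = 7 - ⅓*1302 = 7 - 434 = -427)
(I(-5*(-4) + F, 9) + 1444)/(-1129 + T) = (61*(-5*(-4) + 6) + 1444)/(-1129 - 427) = (61*(20 + 6) + 1444)/(-1556) = (61*26 + 1444)*(-1/1556) = (1586 + 1444)*(-1/1556) = 3030*(-1/1556) = -1515/778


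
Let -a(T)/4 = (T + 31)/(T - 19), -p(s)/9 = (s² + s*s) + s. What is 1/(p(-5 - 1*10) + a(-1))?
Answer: -1/3909 ≈ -0.00025582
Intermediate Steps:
p(s) = -18*s² - 9*s (p(s) = -9*((s² + s*s) + s) = -9*((s² + s²) + s) = -9*(2*s² + s) = -9*(s + 2*s²) = -18*s² - 9*s)
a(T) = -4*(31 + T)/(-19 + T) (a(T) = -4*(T + 31)/(T - 19) = -4*(31 + T)/(-19 + T))
1/(p(-5 - 1*10) + a(-1)) = 1/(-9*(-5 - 1*10)*(1 + 2*(-5 - 1*10)) + 4*(-31 - 1*(-1))/(-19 - 1)) = 1/(-9*(-5 - 10)*(1 + 2*(-5 - 10)) + 4*(-31 + 1)/(-20)) = 1/(-9*(-15)*(1 + 2*(-15)) + 4*(-1/20)*(-30)) = 1/(-9*(-15)*(1 - 30) + 6) = 1/(-9*(-15)*(-29) + 6) = 1/(-3915 + 6) = 1/(-3909) = -1/3909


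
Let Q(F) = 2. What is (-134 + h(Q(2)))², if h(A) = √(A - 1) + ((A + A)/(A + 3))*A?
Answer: 431649/25 ≈ 17266.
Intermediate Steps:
h(A) = √(-1 + A) + 2*A²/(3 + A) (h(A) = √(-1 + A) + ((2*A)/(3 + A))*A = √(-1 + A) + (2*A/(3 + A))*A = √(-1 + A) + 2*A²/(3 + A))
(-134 + h(Q(2)))² = (-134 + (2*2² + 3*√(-1 + 2) + 2*√(-1 + 2))/(3 + 2))² = (-134 + (2*4 + 3*√1 + 2*√1)/5)² = (-134 + (8 + 3*1 + 2*1)/5)² = (-134 + (8 + 3 + 2)/5)² = (-134 + (⅕)*13)² = (-134 + 13/5)² = (-657/5)² = 431649/25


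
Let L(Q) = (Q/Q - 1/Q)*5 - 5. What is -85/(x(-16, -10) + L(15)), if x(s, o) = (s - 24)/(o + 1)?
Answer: -765/37 ≈ -20.676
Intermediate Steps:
x(s, o) = (-24 + s)/(1 + o)
L(Q) = -5/Q (L(Q) = (1 - 1/Q)*5 - 5 = (5 - 5/Q) - 5 = -5/Q)
-85/(x(-16, -10) + L(15)) = -85/((-24 - 16)/(1 - 10) - 5/15) = -85/(-40/(-9) - 5*1/15) = -85/(-⅑*(-40) - ⅓) = -85/(40/9 - ⅓) = -85/37/9 = -85*9/37 = -765/37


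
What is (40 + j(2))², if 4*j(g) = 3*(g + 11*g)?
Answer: 3364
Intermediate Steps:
j(g) = 9*g (j(g) = (3*(g + 11*g))/4 = (3*(12*g))/4 = (36*g)/4 = 9*g)
(40 + j(2))² = (40 + 9*2)² = (40 + 18)² = 58² = 3364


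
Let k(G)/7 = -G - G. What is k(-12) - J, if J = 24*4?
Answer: 72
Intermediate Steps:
k(G) = -14*G (k(G) = 7*(-G - G) = 7*(-2*G) = -14*G)
J = 96
k(-12) - J = -14*(-12) - 1*96 = 168 - 96 = 72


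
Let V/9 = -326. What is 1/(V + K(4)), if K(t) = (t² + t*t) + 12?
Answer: -1/2890 ≈ -0.00034602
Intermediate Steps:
V = -2934 (V = 9*(-326) = -2934)
K(t) = 12 + 2*t² (K(t) = (t² + t²) + 12 = 2*t² + 12 = 12 + 2*t²)
1/(V + K(4)) = 1/(-2934 + (12 + 2*4²)) = 1/(-2934 + (12 + 2*16)) = 1/(-2934 + (12 + 32)) = 1/(-2934 + 44) = 1/(-2890) = -1/2890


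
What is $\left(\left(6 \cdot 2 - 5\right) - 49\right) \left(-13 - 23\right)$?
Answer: $1512$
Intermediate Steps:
$\left(\left(6 \cdot 2 - 5\right) - 49\right) \left(-13 - 23\right) = \left(\left(12 - 5\right) - 49\right) \left(-36\right) = \left(7 - 49\right) \left(-36\right) = \left(-42\right) \left(-36\right) = 1512$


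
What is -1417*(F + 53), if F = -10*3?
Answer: -32591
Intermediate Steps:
F = -30
-1417*(F + 53) = -1417*(-30 + 53) = -1417*23 = -32591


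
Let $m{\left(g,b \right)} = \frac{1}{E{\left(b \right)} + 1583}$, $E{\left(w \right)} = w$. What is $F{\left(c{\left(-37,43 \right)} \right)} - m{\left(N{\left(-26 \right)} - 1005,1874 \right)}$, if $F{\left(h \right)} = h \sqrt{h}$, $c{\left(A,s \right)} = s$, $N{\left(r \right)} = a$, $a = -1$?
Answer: $- \frac{1}{3457} + 43 \sqrt{43} \approx 281.97$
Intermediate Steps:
$N{\left(r \right)} = -1$
$m{\left(g,b \right)} = \frac{1}{1583 + b}$ ($m{\left(g,b \right)} = \frac{1}{b + 1583} = \frac{1}{1583 + b}$)
$F{\left(h \right)} = h^{\frac{3}{2}}$
$F{\left(c{\left(-37,43 \right)} \right)} - m{\left(N{\left(-26 \right)} - 1005,1874 \right)} = 43^{\frac{3}{2}} - \frac{1}{1583 + 1874} = 43 \sqrt{43} - \frac{1}{3457} = - \frac{1}{3457} + 43 \sqrt{43}$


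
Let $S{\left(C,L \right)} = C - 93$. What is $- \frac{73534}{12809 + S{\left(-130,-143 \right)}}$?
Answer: $- \frac{36767}{6293} \approx -5.8425$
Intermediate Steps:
$S{\left(C,L \right)} = -93 + C$
$- \frac{73534}{12809 + S{\left(-130,-143 \right)}} = - \frac{73534}{12809 - 223} = - \frac{73534}{12586} = \left(-73534\right) \frac{1}{12586} = - \frac{36767}{6293}$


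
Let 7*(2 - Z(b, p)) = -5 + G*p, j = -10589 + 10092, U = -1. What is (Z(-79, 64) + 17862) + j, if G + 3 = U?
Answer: 121830/7 ≈ 17404.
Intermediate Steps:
G = -4 (G = -3 - 1 = -4)
j = -497
Z(b, p) = 19/7 + 4*p/7 (Z(b, p) = 2 - (-5 - 4*p)/7 = 2 + (5/7 + 4*p/7) = 19/7 + 4*p/7)
(Z(-79, 64) + 17862) + j = ((19/7 + (4/7)*64) + 17862) - 497 = ((19/7 + 256/7) + 17862) - 497 = (275/7 + 17862) - 497 = 125309/7 - 497 = 121830/7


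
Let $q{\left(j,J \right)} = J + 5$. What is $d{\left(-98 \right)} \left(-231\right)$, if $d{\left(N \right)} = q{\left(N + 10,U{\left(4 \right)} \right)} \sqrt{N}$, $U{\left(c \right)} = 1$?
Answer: $- 9702 i \sqrt{2} \approx - 13721.0 i$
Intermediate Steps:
$q{\left(j,J \right)} = 5 + J$
$d{\left(N \right)} = 6 \sqrt{N}$ ($d{\left(N \right)} = \left(5 + 1\right) \sqrt{N} = 6 \sqrt{N}$)
$d{\left(-98 \right)} \left(-231\right) = 6 \sqrt{-98} \left(-231\right) = 6 \cdot 7 i \sqrt{2} \left(-231\right) = 42 i \sqrt{2} \left(-231\right) = - 9702 i \sqrt{2}$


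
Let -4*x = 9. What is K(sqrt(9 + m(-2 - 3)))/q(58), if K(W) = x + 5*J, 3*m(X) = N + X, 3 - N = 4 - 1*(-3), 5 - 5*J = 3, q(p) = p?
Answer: -1/232 ≈ -0.0043103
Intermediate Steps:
J = 2/5 (J = 1 - 1/5*3 = 1 - 3/5 = 2/5 ≈ 0.40000)
N = -4 (N = 3 - (4 - 1*(-3)) = 3 - (4 + 3) = 3 - 1*7 = 3 - 7 = -4)
x = -9/4 (x = -1/4*9 = -9/4 ≈ -2.2500)
m(X) = -4/3 + X/3 (m(X) = (-4 + X)/3 = -4/3 + X/3)
K(W) = -1/4 (K(W) = -9/4 + 5*(2/5) = -9/4 + 2 = -1/4)
K(sqrt(9 + m(-2 - 3)))/q(58) = -1/4/58 = -1/4*1/58 = -1/232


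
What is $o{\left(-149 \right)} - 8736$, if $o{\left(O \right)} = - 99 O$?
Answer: $6015$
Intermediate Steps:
$o{\left(-149 \right)} - 8736 = \left(-99\right) \left(-149\right) - 8736 = 14751 - 8736 = 6015$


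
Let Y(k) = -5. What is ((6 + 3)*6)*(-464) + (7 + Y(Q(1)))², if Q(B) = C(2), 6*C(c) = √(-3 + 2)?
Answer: -25052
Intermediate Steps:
C(c) = I/6 (C(c) = √(-3 + 2)/6 = √(-1)/6 = I/6)
Q(B) = I/6
((6 + 3)*6)*(-464) + (7 + Y(Q(1)))² = ((6 + 3)*6)*(-464) + (7 - 5)² = (9*6)*(-464) + 2² = 54*(-464) + 4 = -25056 + 4 = -25052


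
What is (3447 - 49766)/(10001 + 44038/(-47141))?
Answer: -311931997/67344729 ≈ -4.6319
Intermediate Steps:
(3447 - 49766)/(10001 + 44038/(-47141)) = -46319/(10001 + 44038*(-1/47141)) = -46319/(10001 - 44038/47141) = -46319/471413103/47141 = -46319*47141/471413103 = -311931997/67344729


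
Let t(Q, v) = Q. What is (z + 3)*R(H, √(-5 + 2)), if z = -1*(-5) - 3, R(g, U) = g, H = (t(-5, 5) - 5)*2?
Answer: -100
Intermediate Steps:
H = -20 (H = (-5 - 5)*2 = -10*2 = -20)
z = 2 (z = 5 - 3 = 2)
(z + 3)*R(H, √(-5 + 2)) = (2 + 3)*(-20) = 5*(-20) = -100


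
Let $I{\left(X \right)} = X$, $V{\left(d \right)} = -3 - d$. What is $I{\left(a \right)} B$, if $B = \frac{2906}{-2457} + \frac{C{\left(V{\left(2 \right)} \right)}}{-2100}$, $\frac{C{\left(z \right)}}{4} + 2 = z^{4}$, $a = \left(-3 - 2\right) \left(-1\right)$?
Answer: $- \frac{145541}{12285} \approx -11.847$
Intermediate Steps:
$a = 5$ ($a = \left(-5\right) \left(-1\right) = 5$)
$C{\left(z \right)} = -8 + 4 z^{4}$
$B = - \frac{145541}{61425}$ ($B = \frac{2906}{-2457} + \frac{-8 + 4 \left(-3 - 2\right)^{4}}{-2100} = 2906 \left(- \frac{1}{2457}\right) + \left(-8 + 4 \left(-3 - 2\right)^{4}\right) \left(- \frac{1}{2100}\right) = - \frac{2906}{2457} + \left(-8 + 4 \left(-5\right)^{4}\right) \left(- \frac{1}{2100}\right) = - \frac{2906}{2457} + \left(-8 + 4 \cdot 625\right) \left(- \frac{1}{2100}\right) = - \frac{2906}{2457} + \left(-8 + 2500\right) \left(- \frac{1}{2100}\right) = - \frac{2906}{2457} + 2492 \left(- \frac{1}{2100}\right) = - \frac{2906}{2457} - \frac{89}{75} = - \frac{145541}{61425} \approx -2.3694$)
$I{\left(a \right)} B = 5 \left(- \frac{145541}{61425}\right) = - \frac{145541}{12285}$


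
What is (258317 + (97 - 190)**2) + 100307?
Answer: 367273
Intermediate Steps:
(258317 + (97 - 190)**2) + 100307 = (258317 + (-93)**2) + 100307 = (258317 + 8649) + 100307 = 266966 + 100307 = 367273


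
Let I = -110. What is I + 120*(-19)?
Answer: -2390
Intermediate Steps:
I + 120*(-19) = -110 + 120*(-19) = -110 - 2280 = -2390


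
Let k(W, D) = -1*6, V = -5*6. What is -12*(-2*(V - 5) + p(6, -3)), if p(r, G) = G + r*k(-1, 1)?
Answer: -372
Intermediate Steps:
V = -30
k(W, D) = -6
p(r, G) = G - 6*r (p(r, G) = G + r*(-6) = G - 6*r)
-12*(-2*(V - 5) + p(6, -3)) = -12*(-2*(-30 - 5) + (-3 - 6*6)) = -12*(-2*(-35) + (-3 - 36)) = -12*(70 - 39) = -12*31 = -372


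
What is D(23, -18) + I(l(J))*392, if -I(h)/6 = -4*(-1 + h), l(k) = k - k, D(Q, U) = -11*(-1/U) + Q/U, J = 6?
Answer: -84689/9 ≈ -9409.9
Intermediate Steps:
D(Q, U) = 11/U + Q/U (D(Q, U) = -(-11)/U + Q/U = 11/U + Q/U)
l(k) = 0
I(h) = -24 + 24*h (I(h) = -(-24)*(-1 + h) = -6*(4 - 4*h) = -24 + 24*h)
D(23, -18) + I(l(J))*392 = (11 + 23)/(-18) + (-24 + 24*0)*392 = -1/18*34 + (-24 + 0)*392 = -17/9 - 24*392 = -17/9 - 9408 = -84689/9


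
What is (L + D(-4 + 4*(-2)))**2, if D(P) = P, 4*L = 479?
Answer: 185761/16 ≈ 11610.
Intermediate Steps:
L = 479/4 (L = (1/4)*479 = 479/4 ≈ 119.75)
(L + D(-4 + 4*(-2)))**2 = (479/4 + (-4 + 4*(-2)))**2 = (479/4 + (-4 - 8))**2 = (479/4 - 12)**2 = (431/4)**2 = 185761/16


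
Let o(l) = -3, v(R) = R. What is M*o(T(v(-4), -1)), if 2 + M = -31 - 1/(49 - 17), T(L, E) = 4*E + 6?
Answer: 3171/32 ≈ 99.094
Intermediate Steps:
T(L, E) = 6 + 4*E
M = -1057/32 (M = -2 + (-31 - 1/(49 - 17)) = -2 + (-31 - 1/32) = -2 - 993/32 = -1057/32 ≈ -33.031)
M*o(T(v(-4), -1)) = -1057/32*(-3) = 3171/32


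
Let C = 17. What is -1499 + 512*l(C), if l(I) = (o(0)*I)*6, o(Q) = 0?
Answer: -1499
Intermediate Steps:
l(I) = 0 (l(I) = (0*I)*6 = 0*6 = 0)
-1499 + 512*l(C) = -1499 + 512*0 = -1499 + 0 = -1499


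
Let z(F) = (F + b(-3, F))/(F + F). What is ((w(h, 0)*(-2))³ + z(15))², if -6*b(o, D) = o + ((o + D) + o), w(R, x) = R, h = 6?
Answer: 671483569/225 ≈ 2.9844e+6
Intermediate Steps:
b(o, D) = -o/2 - D/6 (b(o, D) = -(o + ((o + D) + o))/6 = -(o + ((D + o) + o))/6 = -(o + (D + 2*o))/6 = -(D + 3*o)/6 = -o/2 - D/6)
z(F) = (3/2 + 5*F/6)/(2*F) (z(F) = (F + (-½*(-3) - F/6))/(F + F) = (F + (3/2 - F/6))/((2*F)) = (3/2 + 5*F/6)*(1/(2*F)) = (3/2 + 5*F/6)/(2*F))
((w(h, 0)*(-2))³ + z(15))² = ((6*(-2))³ + (1/12)*(9 + 5*15)/15)² = ((-12)³ + (1/12)*(1/15)*(9 + 75))² = (-1728 + (1/12)*(1/15)*84)² = (-1728 + 7/15)² = (-25913/15)² = 671483569/225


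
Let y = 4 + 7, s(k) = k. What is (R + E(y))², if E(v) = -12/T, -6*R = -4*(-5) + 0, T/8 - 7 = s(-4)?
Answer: 529/36 ≈ 14.694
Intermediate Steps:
T = 24 (T = 56 + 8*(-4) = 56 - 32 = 24)
R = -10/3 (R = -(-4*(-5) + 0)/6 = -(20 + 0)/6 = -⅙*20 = -10/3 ≈ -3.3333)
y = 11
E(v) = -½ (E(v) = -12/24 = -12*1/24 = -½)
(R + E(y))² = (-10/3 - ½)² = (-23/6)² = 529/36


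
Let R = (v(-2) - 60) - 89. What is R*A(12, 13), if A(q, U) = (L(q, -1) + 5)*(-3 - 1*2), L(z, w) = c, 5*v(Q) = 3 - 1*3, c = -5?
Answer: 0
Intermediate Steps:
v(Q) = 0 (v(Q) = (3 - 1*3)/5 = (3 - 3)/5 = (⅕)*0 = 0)
L(z, w) = -5
A(q, U) = 0 (A(q, U) = (-5 + 5)*(-3 - 1*2) = 0*(-3 - 2) = 0*(-5) = 0)
R = -149 (R = (0 - 60) - 89 = -60 - 89 = -149)
R*A(12, 13) = -149*0 = 0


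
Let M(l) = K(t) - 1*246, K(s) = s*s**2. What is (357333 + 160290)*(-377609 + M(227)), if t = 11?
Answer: -194897482452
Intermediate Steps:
K(s) = s**3
M(l) = 1085 (M(l) = 11**3 - 1*246 = 1331 - 246 = 1085)
(357333 + 160290)*(-377609 + M(227)) = (357333 + 160290)*(-377609 + 1085) = 517623*(-376524) = -194897482452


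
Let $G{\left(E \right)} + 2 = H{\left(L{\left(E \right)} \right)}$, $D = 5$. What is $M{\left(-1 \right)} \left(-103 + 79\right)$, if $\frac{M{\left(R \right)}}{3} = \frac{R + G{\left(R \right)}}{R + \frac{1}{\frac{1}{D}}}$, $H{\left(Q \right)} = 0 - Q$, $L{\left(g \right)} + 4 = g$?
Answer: $-36$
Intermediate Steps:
$L{\left(g \right)} = -4 + g$
$H{\left(Q \right)} = - Q$
$G{\left(E \right)} = 2 - E$ ($G{\left(E \right)} = -2 - \left(-4 + E\right) = 2 - E$)
$M{\left(R \right)} = \frac{6}{5 + R}$ ($M{\left(R \right)} = 3 \frac{R - \left(-2 + R\right)}{R + \frac{1}{\frac{1}{5}}} = 3 \frac{2}{R + \frac{1}{\frac{1}{5}}} = 3 \frac{2}{R + 5} = 3 \frac{2}{5 + R} = \frac{6}{5 + R}$)
$M{\left(-1 \right)} \left(-103 + 79\right) = \frac{6}{5 - 1} \left(-103 + 79\right) = \frac{6}{4} \left(-24\right) = 6 \cdot \frac{1}{4} \left(-24\right) = \frac{3}{2} \left(-24\right) = -36$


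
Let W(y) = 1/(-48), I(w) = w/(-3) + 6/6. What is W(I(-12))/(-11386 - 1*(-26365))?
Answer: -1/718992 ≈ -1.3908e-6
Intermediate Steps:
I(w) = 1 - w/3 (I(w) = w*(-⅓) + 6*(⅙) = -w/3 + 1 = 1 - w/3)
W(y) = -1/48
W(I(-12))/(-11386 - 1*(-26365)) = -1/(48*(-11386 - 1*(-26365))) = -1/(48*(-11386 + 26365)) = -1/48/14979 = -1/48*1/14979 = -1/718992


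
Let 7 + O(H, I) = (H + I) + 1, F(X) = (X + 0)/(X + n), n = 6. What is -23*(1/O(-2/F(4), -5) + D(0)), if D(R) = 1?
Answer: -345/16 ≈ -21.563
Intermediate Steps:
F(X) = X/(6 + X) (F(X) = (X + 0)/(X + 6) = X/(6 + X))
O(H, I) = -6 + H + I (O(H, I) = -7 + ((H + I) + 1) = -7 + (1 + H + I) = -6 + H + I)
-23*(1/O(-2/F(4), -5) + D(0)) = -23*(1/(-6 - 2/(4/(6 + 4)) - 5) + 1) = -23*(1/(-6 - 2/(4/10) - 5) + 1) = -23*(1/(-6 - 2/(4*(⅒)) - 5) + 1) = -23*(1/(-6 - 2/⅖ - 5) + 1) = -23*(1/(-6 - 2*5/2 - 5) + 1) = -23*(1/(-6 - 5 - 5) + 1) = -23*(1/(-16) + 1) = -23*(-1/16 + 1) = -23*15/16 = -345/16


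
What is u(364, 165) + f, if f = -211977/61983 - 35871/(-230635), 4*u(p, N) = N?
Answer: 241342825113/6353532980 ≈ 37.986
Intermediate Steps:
u(p, N) = N/4
f = -5185102578/1588383245 (f = -211977*1/61983 - 35871*(-1/230635) = -23553/6887 + 35871/230635 = -5185102578/1588383245 ≈ -3.2644)
u(364, 165) + f = (¼)*165 - 5185102578/1588383245 = 165/4 - 5185102578/1588383245 = 241342825113/6353532980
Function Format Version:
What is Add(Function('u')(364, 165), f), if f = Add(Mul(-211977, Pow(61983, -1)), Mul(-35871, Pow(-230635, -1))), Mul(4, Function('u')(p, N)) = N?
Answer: Rational(241342825113, 6353532980) ≈ 37.986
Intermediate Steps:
Function('u')(p, N) = Mul(Rational(1, 4), N)
f = Rational(-5185102578, 1588383245) (f = Add(Mul(-211977, Rational(1, 61983)), Mul(-35871, Rational(-1, 230635))) = Add(Rational(-23553, 6887), Rational(35871, 230635)) = Rational(-5185102578, 1588383245) ≈ -3.2644)
Add(Function('u')(364, 165), f) = Add(Mul(Rational(1, 4), 165), Rational(-5185102578, 1588383245)) = Add(Rational(165, 4), Rational(-5185102578, 1588383245)) = Rational(241342825113, 6353532980)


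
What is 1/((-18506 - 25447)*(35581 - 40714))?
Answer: 1/225610749 ≈ 4.4324e-9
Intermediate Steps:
1/((-18506 - 25447)*(35581 - 40714)) = 1/(-43953*(-5133)) = 1/225610749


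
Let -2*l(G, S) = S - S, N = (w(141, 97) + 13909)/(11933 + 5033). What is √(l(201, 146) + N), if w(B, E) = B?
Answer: 5*√2383723/8483 ≈ 0.91002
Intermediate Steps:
N = 7025/8483 (N = (141 + 13909)/(11933 + 5033) = 14050/16966 = 14050*(1/16966) = 7025/8483 ≈ 0.82813)
l(G, S) = 0 (l(G, S) = -(S - S)/2 = -½*0 = 0)
√(l(201, 146) + N) = √(0 + 7025/8483) = √(7025/8483) = 5*√2383723/8483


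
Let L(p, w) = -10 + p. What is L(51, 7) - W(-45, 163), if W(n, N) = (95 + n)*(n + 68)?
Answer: -1109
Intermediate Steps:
W(n, N) = (68 + n)*(95 + n) (W(n, N) = (95 + n)*(68 + n) = (68 + n)*(95 + n))
L(51, 7) - W(-45, 163) = (-10 + 51) - (6460 + (-45)² + 163*(-45)) = 41 - (6460 + 2025 - 7335) = 41 - 1*1150 = 41 - 1150 = -1109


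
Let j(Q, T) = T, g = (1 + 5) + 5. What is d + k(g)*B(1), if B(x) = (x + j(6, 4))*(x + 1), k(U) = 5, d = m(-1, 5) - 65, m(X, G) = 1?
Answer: -14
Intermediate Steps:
g = 11 (g = 6 + 5 = 11)
d = -64 (d = 1 - 65 = -64)
B(x) = (1 + x)*(4 + x) (B(x) = (x + 4)*(x + 1) = (4 + x)*(1 + x) = (1 + x)*(4 + x))
d + k(g)*B(1) = -64 + 5*(4 + 1² + 5*1) = -64 + 5*(4 + 1 + 5) = -64 + 5*10 = -64 + 50 = -14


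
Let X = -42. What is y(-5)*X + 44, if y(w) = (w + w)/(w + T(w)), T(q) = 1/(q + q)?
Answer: -652/17 ≈ -38.353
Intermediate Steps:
T(q) = 1/(2*q)
y(w) = 2*w/(w + 1/(2*w)) (y(w) = (w + w)/(w + 1/(2*w)) = (2*w)/(w + 1/(2*w)) = 2*w/(w + 1/(2*w)))
y(-5)*X + 44 = (4*(-5)²/(1 + 2*(-5)²))*(-42) + 44 = (4*25/(1 + 2*25))*(-42) + 44 = (4*25/(1 + 50))*(-42) + 44 = (4*25/51)*(-42) + 44 = (4*25*(1/51))*(-42) + 44 = (100/51)*(-42) + 44 = -1400/17 + 44 = -652/17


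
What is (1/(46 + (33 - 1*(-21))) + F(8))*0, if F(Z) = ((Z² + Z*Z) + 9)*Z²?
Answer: 0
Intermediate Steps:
F(Z) = Z²*(9 + 2*Z²) (F(Z) = ((Z² + Z²) + 9)*Z² = (2*Z² + 9)*Z² = (9 + 2*Z²)*Z² = Z²*(9 + 2*Z²))
(1/(46 + (33 - 1*(-21))) + F(8))*0 = (1/(46 + (33 - 1*(-21))) + 8²*(9 + 2*8²))*0 = (1/(46 + (33 + 21)) + 64*(9 + 2*64))*0 = (1/(46 + 54) + 64*(9 + 128))*0 = (1/100 + 64*137)*0 = (1/100 + 8768)*0 = (876801/100)*0 = 0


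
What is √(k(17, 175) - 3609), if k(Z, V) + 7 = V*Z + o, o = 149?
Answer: 2*I*√123 ≈ 22.181*I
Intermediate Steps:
k(Z, V) = 142 + V*Z (k(Z, V) = -7 + (V*Z + 149) = -7 + (149 + V*Z) = 142 + V*Z)
√(k(17, 175) - 3609) = √((142 + 175*17) - 3609) = √((142 + 2975) - 3609) = √(3117 - 3609) = √(-492) = 2*I*√123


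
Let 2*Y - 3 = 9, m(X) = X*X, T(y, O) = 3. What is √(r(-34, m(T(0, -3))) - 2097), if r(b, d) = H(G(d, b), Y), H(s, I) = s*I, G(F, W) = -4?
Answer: I*√2121 ≈ 46.054*I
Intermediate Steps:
m(X) = X²
Y = 6 (Y = 3/2 + (½)*9 = 3/2 + 9/2 = 6)
H(s, I) = I*s
r(b, d) = -24 (r(b, d) = 6*(-4) = -24)
√(r(-34, m(T(0, -3))) - 2097) = √(-24 - 2097) = √(-2121) = I*√2121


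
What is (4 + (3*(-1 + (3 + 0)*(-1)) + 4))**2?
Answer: 16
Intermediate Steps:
(4 + (3*(-1 + (3 + 0)*(-1)) + 4))**2 = (4 + (3*(-1 + 3*(-1)) + 4))**2 = (4 + (3*(-1 - 3) + 4))**2 = (4 + (3*(-4) + 4))**2 = (4 + (-12 + 4))**2 = (4 - 8)**2 = (-4)**2 = 16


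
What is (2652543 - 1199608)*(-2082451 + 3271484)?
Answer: 1727587661855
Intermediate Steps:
(2652543 - 1199608)*(-2082451 + 3271484) = 1452935*1189033 = 1727587661855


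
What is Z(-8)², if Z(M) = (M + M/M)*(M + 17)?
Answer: 3969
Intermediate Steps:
Z(M) = (1 + M)*(17 + M) (Z(M) = (M + 1)*(17 + M) = (1 + M)*(17 + M))
Z(-8)² = (17 + (-8)² + 18*(-8))² = (17 + 64 - 144)² = (-63)² = 3969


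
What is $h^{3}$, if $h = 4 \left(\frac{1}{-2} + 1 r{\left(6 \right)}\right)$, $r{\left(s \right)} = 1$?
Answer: $8$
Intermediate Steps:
$h = 2$ ($h = 4 \left(\frac{1}{-2} + 1 \cdot 1\right) = 4 \left(- \frac{1}{2} + 1\right) = 4 \cdot \frac{1}{2} = 2$)
$h^{3} = 2^{3} = 8$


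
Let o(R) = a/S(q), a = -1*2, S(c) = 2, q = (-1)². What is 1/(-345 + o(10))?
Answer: -1/346 ≈ -0.0028902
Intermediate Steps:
q = 1
a = -2
o(R) = -1 (o(R) = -2/2 = -2*½ = -1)
1/(-345 + o(10)) = 1/(-345 - 1) = 1/(-346) = -1/346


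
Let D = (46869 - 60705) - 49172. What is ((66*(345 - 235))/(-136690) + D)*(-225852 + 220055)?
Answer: 4992707281166/13669 ≈ 3.6526e+8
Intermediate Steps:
D = -63008 (D = -13836 - 49172 = -63008)
((66*(345 - 235))/(-136690) + D)*(-225852 + 220055) = ((66*(345 - 235))/(-136690) - 63008)*(-225852 + 220055) = ((66*110)*(-1/136690) - 63008)*(-5797) = (7260*(-1/136690) - 63008)*(-5797) = (-726/13669 - 63008)*(-5797) = -861257078/13669*(-5797) = 4992707281166/13669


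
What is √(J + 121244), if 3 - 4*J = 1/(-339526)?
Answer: √462044321753730/61732 ≈ 348.20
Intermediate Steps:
J = 1018579/1358104 (J = ¾ - ¼/(-339526) = ¾ - ¼*(-1/339526) = ¾ + 1/1358104 = 1018579/1358104 ≈ 0.75000)
√(J + 121244) = √(1018579/1358104 + 121244) = √(164662979955/1358104) = √462044321753730/61732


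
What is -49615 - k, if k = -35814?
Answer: -13801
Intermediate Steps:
-49615 - k = -49615 - 1*(-35814) = -49615 + 35814 = -13801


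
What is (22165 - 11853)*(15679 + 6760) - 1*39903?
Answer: 231351065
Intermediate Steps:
(22165 - 11853)*(15679 + 6760) - 1*39903 = 10312*22439 - 39903 = 231390968 - 39903 = 231351065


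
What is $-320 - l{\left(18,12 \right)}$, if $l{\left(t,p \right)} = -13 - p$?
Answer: $-295$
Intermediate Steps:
$-320 - l{\left(18,12 \right)} = -320 - \left(-13 - 12\right) = -320 - -25 = -320 + 25 = -295$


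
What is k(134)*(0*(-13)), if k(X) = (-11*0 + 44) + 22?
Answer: 0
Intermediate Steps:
k(X) = 66 (k(X) = (0 + 44) + 22 = 44 + 22 = 66)
k(134)*(0*(-13)) = 66*(0*(-13)) = 66*0 = 0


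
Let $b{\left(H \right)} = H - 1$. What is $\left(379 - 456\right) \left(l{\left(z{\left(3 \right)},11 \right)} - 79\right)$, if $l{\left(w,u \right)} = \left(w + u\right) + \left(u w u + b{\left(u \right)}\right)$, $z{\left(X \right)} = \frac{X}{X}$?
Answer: $-4928$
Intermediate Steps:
$b{\left(H \right)} = -1 + H$
$z{\left(X \right)} = 1$
$l{\left(w,u \right)} = -1 + w + 2 u + w u^{2}$ ($l{\left(w,u \right)} = \left(w + u\right) + \left(u w u + \left(-1 + u\right)\right) = \left(u + w\right) + \left(w u^{2} + \left(-1 + u\right)\right) = \left(u + w\right) + \left(-1 + u + w u^{2}\right) = -1 + w + 2 u + w u^{2}$)
$\left(379 - 456\right) \left(l{\left(z{\left(3 \right)},11 \right)} - 79\right) = \left(379 - 456\right) \left(\left(-1 + 1 + 2 \cdot 11 + 1 \cdot 11^{2}\right) - 79\right) = - 77 \left(\left(-1 + 1 + 22 + 1 \cdot 121\right) - 79\right) = - 77 \left(\left(-1 + 1 + 22 + 121\right) - 79\right) = - 77 \left(143 - 79\right) = \left(-77\right) 64 = -4928$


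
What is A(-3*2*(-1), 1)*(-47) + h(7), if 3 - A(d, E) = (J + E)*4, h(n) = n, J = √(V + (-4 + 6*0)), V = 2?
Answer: 54 + 188*I*√2 ≈ 54.0 + 265.87*I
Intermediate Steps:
J = I*√2 (J = √(2 + (-4 + 6*0)) = √(2 + (-4 + 0)) = √(2 - 4) = √(-2) = I*√2 ≈ 1.4142*I)
A(d, E) = 3 - 4*E - 4*I*√2 (A(d, E) = 3 - (I*√2 + E)*4 = 3 - (E + I*√2)*4 = 3 - (4*E + 4*I*√2) = 3 + (-4*E - 4*I*√2) = 3 - 4*E - 4*I*√2)
A(-3*2*(-1), 1)*(-47) + h(7) = (3 - 4*1 - 4*I*√2)*(-47) + 7 = (3 - 4 - 4*I*√2)*(-47) + 7 = (-1 - 4*I*√2)*(-47) + 7 = (47 + 188*I*√2) + 7 = 54 + 188*I*√2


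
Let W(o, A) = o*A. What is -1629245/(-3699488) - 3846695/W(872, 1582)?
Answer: -748953249855/318966155872 ≈ -2.3481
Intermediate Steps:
W(o, A) = A*o
-1629245/(-3699488) - 3846695/W(872, 1582) = -1629245/(-3699488) - 3846695/(1582*872) = -1629245*(-1/3699488) - 3846695/1379504 = 1629245/3699488 - 3846695*1/1379504 = 1629245/3699488 - 3846695/1379504 = -748953249855/318966155872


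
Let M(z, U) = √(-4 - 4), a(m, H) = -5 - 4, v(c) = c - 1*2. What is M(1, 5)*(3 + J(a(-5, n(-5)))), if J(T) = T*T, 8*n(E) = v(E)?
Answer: 168*I*√2 ≈ 237.59*I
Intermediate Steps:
v(c) = -2 + c (v(c) = c - 2 = -2 + c)
n(E) = -¼ + E/8 (n(E) = (-2 + E)/8 = -¼ + E/8)
a(m, H) = -9
J(T) = T²
M(z, U) = 2*I*√2 (M(z, U) = √(-8) = 2*I*√2)
M(1, 5)*(3 + J(a(-5, n(-5)))) = (2*I*√2)*(3 + (-9)²) = (2*I*√2)*(3 + 81) = (2*I*√2)*84 = 168*I*√2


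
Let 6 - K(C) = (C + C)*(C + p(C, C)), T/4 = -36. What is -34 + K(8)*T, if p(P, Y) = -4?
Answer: 8318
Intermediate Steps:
T = -144 (T = 4*(-36) = -144)
K(C) = 6 - 2*C*(-4 + C) (K(C) = 6 - (C + C)*(C - 4) = 6 - 2*C*(-4 + C))
-34 + K(8)*T = -34 + (6 - 2*8² + 8*8)*(-144) = -34 + (6 - 2*64 + 64)*(-144) = -34 + (6 - 128 + 64)*(-144) = -34 - 58*(-144) = -34 + 8352 = 8318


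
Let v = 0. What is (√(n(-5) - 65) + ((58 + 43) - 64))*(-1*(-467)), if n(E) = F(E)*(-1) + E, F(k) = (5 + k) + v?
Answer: 17279 + 467*I*√70 ≈ 17279.0 + 3907.2*I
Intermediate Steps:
F(k) = 5 + k (F(k) = (5 + k) + 0 = 5 + k)
n(E) = -5 (n(E) = (5 + E)*(-1) + E = (-5 - E) + E = -5)
(√(n(-5) - 65) + ((58 + 43) - 64))*(-1*(-467)) = (√(-5 - 65) + ((58 + 43) - 64))*(-1*(-467)) = (√(-70) + (101 - 64))*467 = (I*√70 + 37)*467 = (37 + I*√70)*467 = 17279 + 467*I*√70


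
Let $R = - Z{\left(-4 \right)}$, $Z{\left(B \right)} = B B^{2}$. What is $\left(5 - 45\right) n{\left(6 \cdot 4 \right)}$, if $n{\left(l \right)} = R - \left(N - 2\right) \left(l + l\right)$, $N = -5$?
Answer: $-16000$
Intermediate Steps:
$Z{\left(B \right)} = B^{3}$
$R = 64$ ($R = - \left(-4\right)^{3} = \left(-1\right) \left(-64\right) = 64$)
$n{\left(l \right)} = 64 + 14 l$ ($n{\left(l \right)} = 64 - \left(-5 - 2\right) \left(l + l\right) = 64 - - 7 \cdot 2 l = 64 - - 14 l = 64 + 14 l$)
$\left(5 - 45\right) n{\left(6 \cdot 4 \right)} = \left(5 - 45\right) \left(64 + 14 \cdot 6 \cdot 4\right) = - 40 \left(64 + 14 \cdot 24\right) = - 40 \left(64 + 336\right) = \left(-40\right) 400 = -16000$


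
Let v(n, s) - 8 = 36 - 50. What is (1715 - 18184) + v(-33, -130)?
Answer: -16475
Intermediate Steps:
v(n, s) = -6 (v(n, s) = 8 + (36 - 50) = 8 - 14 = -6)
(1715 - 18184) + v(-33, -130) = (1715 - 18184) - 6 = -16469 - 6 = -16475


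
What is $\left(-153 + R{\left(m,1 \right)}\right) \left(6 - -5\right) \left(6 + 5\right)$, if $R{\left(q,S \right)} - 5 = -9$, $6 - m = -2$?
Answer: $-18997$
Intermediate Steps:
$m = 8$ ($m = 6 - -2 = 6 + 2 = 8$)
$R{\left(q,S \right)} = -4$ ($R{\left(q,S \right)} = 5 - 9 = -4$)
$\left(-153 + R{\left(m,1 \right)}\right) \left(6 - -5\right) \left(6 + 5\right) = \left(-153 - 4\right) \left(6 - -5\right) \left(6 + 5\right) = - 157 \left(6 + 5\right) 11 = - 157 \cdot 11 \cdot 11 = \left(-157\right) 121 = -18997$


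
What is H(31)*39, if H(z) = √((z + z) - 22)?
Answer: 78*√10 ≈ 246.66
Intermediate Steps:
H(z) = √(-22 + 2*z) (H(z) = √(2*z - 22) = √(-22 + 2*z))
H(31)*39 = √(-22 + 2*31)*39 = √(-22 + 62)*39 = √40*39 = (2*√10)*39 = 78*√10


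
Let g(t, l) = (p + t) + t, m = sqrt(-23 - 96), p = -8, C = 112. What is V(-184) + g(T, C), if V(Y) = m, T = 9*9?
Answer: 154 + I*sqrt(119) ≈ 154.0 + 10.909*I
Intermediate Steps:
m = I*sqrt(119) (m = sqrt(-119) = I*sqrt(119) ≈ 10.909*I)
T = 81
g(t, l) = -8 + 2*t (g(t, l) = (-8 + t) + t = -8 + 2*t)
V(Y) = I*sqrt(119)
V(-184) + g(T, C) = I*sqrt(119) + (-8 + 2*81) = I*sqrt(119) + (-8 + 162) = I*sqrt(119) + 154 = 154 + I*sqrt(119)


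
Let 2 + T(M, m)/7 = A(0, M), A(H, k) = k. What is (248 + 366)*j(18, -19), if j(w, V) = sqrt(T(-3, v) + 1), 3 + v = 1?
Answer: 614*I*sqrt(34) ≈ 3580.2*I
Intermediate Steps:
v = -2 (v = -3 + 1 = -2)
T(M, m) = -14 + 7*M
j(w, V) = I*sqrt(34) (j(w, V) = sqrt((-14 + 7*(-3)) + 1) = sqrt((-14 - 21) + 1) = sqrt(-35 + 1) = sqrt(-34) = I*sqrt(34))
(248 + 366)*j(18, -19) = (248 + 366)*(I*sqrt(34)) = 614*(I*sqrt(34)) = 614*I*sqrt(34)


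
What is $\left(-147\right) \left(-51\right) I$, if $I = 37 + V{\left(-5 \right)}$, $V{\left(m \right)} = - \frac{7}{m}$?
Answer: $\frac{1439424}{5} \approx 2.8789 \cdot 10^{5}$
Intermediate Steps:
$I = \frac{192}{5}$ ($I = 37 - \frac{7}{-5} = 37 - - \frac{7}{5} = 37 + \frac{7}{5} = \frac{192}{5} \approx 38.4$)
$\left(-147\right) \left(-51\right) I = \left(-147\right) \left(-51\right) \frac{192}{5} = 7497 \cdot \frac{192}{5} = \frac{1439424}{5}$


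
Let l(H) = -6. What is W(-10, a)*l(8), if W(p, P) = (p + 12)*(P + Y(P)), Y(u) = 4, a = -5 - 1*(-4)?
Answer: -36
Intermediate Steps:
a = -1 (a = -5 + 4 = -1)
W(p, P) = (4 + P)*(12 + p) (W(p, P) = (p + 12)*(P + 4) = (12 + p)*(4 + P) = (4 + P)*(12 + p))
W(-10, a)*l(8) = (48 + 4*(-10) + 12*(-1) - 1*(-10))*(-6) = (48 - 40 - 12 + 10)*(-6) = 6*(-6) = -36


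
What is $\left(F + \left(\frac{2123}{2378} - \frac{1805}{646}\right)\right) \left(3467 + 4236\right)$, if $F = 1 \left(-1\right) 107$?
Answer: $- \frac{16956020769}{20213} \approx -8.3887 \cdot 10^{5}$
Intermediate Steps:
$F = -107$ ($F = \left(-1\right) 107 = -107$)
$\left(F + \left(\frac{2123}{2378} - \frac{1805}{646}\right)\right) \left(3467 + 4236\right) = \left(-107 + \left(\frac{2123}{2378} - \frac{1805}{646}\right)\right) \left(3467 + 4236\right) = \left(-107 + \left(2123 \cdot \frac{1}{2378} - \frac{95}{34}\right)\right) 7703 = \left(-107 + \left(\frac{2123}{2378} - \frac{95}{34}\right)\right) 7703 = \left(-107 - \frac{38432}{20213}\right) 7703 = \left(- \frac{2201223}{20213}\right) 7703 = - \frac{16956020769}{20213}$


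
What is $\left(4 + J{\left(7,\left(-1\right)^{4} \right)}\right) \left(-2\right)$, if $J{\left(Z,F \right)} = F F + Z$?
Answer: $-24$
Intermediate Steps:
$J{\left(Z,F \right)} = Z + F^{2}$ ($J{\left(Z,F \right)} = F^{2} + Z = Z + F^{2}$)
$\left(4 + J{\left(7,\left(-1\right)^{4} \right)}\right) \left(-2\right) = \left(4 + \left(7 + \left(\left(-1\right)^{4}\right)^{2}\right)\right) \left(-2\right) = \left(4 + \left(7 + 1^{2}\right)\right) \left(-2\right) = \left(4 + \left(7 + 1\right)\right) \left(-2\right) = \left(4 + 8\right) \left(-2\right) = 12 \left(-2\right) = -24$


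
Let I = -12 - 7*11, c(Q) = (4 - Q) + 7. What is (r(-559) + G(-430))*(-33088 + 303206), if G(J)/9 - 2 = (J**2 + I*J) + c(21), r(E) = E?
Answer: 542369662082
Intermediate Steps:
c(Q) = 11 - Q
I = -89 (I = -12 - 77 = -89)
G(J) = -72 - 801*J + 9*J**2 (G(J) = 18 + 9*((J**2 - 89*J) + (11 - 1*21)) = 18 + 9*((J**2 - 89*J) + (11 - 21)) = 18 + 9*((J**2 - 89*J) - 10) = 18 + 9*(-10 + J**2 - 89*J) = 18 + (-90 - 801*J + 9*J**2) = -72 - 801*J + 9*J**2)
(r(-559) + G(-430))*(-33088 + 303206) = (-559 + (-72 - 801*(-430) + 9*(-430)**2))*(-33088 + 303206) = (-559 + (-72 + 344430 + 9*184900))*270118 = (-559 + (-72 + 344430 + 1664100))*270118 = (-559 + 2008458)*270118 = 2007899*270118 = 542369662082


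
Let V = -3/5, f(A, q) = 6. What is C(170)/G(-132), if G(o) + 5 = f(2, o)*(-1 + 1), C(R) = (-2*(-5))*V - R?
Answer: 176/5 ≈ 35.200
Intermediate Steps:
V = -⅗ (V = -3*⅕ = -⅗ ≈ -0.60000)
C(R) = -6 - R (C(R) = -2*(-5)*(-⅗) - R = 10*(-⅗) - R = -6 - R)
G(o) = -5 (G(o) = -5 + 6*(-1 + 1) = -5 + 6*0 = -5 + 0 = -5)
C(170)/G(-132) = (-6 - 1*170)/(-5) = (-6 - 170)*(-⅕) = -176*(-⅕) = 176/5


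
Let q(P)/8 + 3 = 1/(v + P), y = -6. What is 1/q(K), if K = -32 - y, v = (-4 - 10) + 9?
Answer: -31/752 ≈ -0.041223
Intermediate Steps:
v = -5 (v = -14 + 9 = -5)
K = -26 (K = -32 - 1*(-6) = -32 + 6 = -26)
q(P) = -24 + 8/(-5 + P)
1/q(K) = 1/(8*(16 - 3*(-26))/(-5 - 26)) = 1/(8*(16 + 78)/(-31)) = 1/(8*(-1/31)*94) = 1/(-752/31) = -31/752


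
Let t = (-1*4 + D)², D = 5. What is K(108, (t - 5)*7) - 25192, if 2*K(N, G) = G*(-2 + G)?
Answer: -24772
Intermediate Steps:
t = 1 (t = (-1*4 + 5)² = (-4 + 5)² = 1² = 1)
K(N, G) = G*(-2 + G)/2 (K(N, G) = (G*(-2 + G))/2 = G*(-2 + G)/2)
K(108, (t - 5)*7) - 25192 = ((1 - 5)*7)*(-2 + (1 - 5)*7)/2 - 25192 = (-4*7)*(-2 - 4*7)/2 - 25192 = (½)*(-28)*(-2 - 28) - 25192 = (½)*(-28)*(-30) - 25192 = 420 - 25192 = -24772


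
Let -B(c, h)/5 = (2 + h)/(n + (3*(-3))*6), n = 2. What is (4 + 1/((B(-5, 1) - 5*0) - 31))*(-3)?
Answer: -19008/1597 ≈ -11.902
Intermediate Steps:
B(c, h) = 5/26 + 5*h/52 (B(c, h) = -5*(2 + h)/(2 + (3*(-3))*6) = -5*(2 + h)/(2 - 9*6) = -5*(2 + h)/(2 - 54) = -5*(2 + h)/(-52) = -5*(2 + h)*(-1)/52 = -5*(-1/26 - h/52) = 5/26 + 5*h/52)
(4 + 1/((B(-5, 1) - 5*0) - 31))*(-3) = (4 + 1/(((5/26 + (5/52)*1) - 5*0) - 31))*(-3) = (4 + 1/(((5/26 + 5/52) + 0) - 31))*(-3) = (4 + 1/((15/52 + 0) - 31))*(-3) = (4 + 1/(15/52 - 31))*(-3) = (4 + 1/(-1597/52))*(-3) = (4 - 52/1597)*(-3) = (6336/1597)*(-3) = -19008/1597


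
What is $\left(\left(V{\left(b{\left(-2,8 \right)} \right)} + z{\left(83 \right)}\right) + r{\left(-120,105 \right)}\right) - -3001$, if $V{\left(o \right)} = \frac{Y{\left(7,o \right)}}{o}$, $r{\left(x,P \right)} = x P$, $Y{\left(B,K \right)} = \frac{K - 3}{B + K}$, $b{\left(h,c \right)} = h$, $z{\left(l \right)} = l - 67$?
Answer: $- \frac{19165}{2} \approx -9582.5$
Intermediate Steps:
$z{\left(l \right)} = -67 + l$
$Y{\left(B,K \right)} = \frac{-3 + K}{B + K}$
$r{\left(x,P \right)} = P x$
$V{\left(o \right)} = \frac{-3 + o}{o \left(7 + o\right)}$ ($V{\left(o \right)} = \frac{\frac{1}{7 + o} \left(-3 + o\right)}{o} = \frac{-3 + o}{o \left(7 + o\right)}$)
$\left(\left(V{\left(b{\left(-2,8 \right)} \right)} + z{\left(83 \right)}\right) + r{\left(-120,105 \right)}\right) - -3001 = \left(\left(\frac{-3 - 2}{\left(-2\right) \left(7 - 2\right)} + \left(-67 + 83\right)\right) + 105 \left(-120\right)\right) - -3001 = \left(\left(\left(- \frac{1}{2}\right) \frac{1}{5} \left(-5\right) + 16\right) - 12600\right) + 3001 = \left(\left(\frac{1}{2} + 16\right) - 12600\right) + 3001 = \left(\frac{33}{2} - 12600\right) + 3001 = - \frac{25167}{2} + 3001 = - \frac{19165}{2}$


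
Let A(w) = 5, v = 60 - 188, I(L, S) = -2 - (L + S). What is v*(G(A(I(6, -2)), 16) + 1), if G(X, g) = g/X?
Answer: -2688/5 ≈ -537.60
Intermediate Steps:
I(L, S) = -2 - L - S (I(L, S) = -2 + (-L - S) = -2 - L - S)
v = -128
v*(G(A(I(6, -2)), 16) + 1) = -128*(16/5 + 1) = -128*21/5 = -2688/5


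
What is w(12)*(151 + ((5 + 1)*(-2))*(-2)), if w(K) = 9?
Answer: 1575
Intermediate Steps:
w(12)*(151 + ((5 + 1)*(-2))*(-2)) = 9*(151 + ((5 + 1)*(-2))*(-2)) = 9*(151 + (6*(-2))*(-2)) = 9*(151 - 12*(-2)) = 9*(151 + 24) = 9*175 = 1575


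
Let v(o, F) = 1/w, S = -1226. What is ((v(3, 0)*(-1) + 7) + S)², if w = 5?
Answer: 37161216/25 ≈ 1.4864e+6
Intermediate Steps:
v(o, F) = ⅕ (v(o, F) = 1/5 = ⅕)
((v(3, 0)*(-1) + 7) + S)² = (((⅕)*(-1) + 7) - 1226)² = ((-⅕ + 7) - 1226)² = (34/5 - 1226)² = (-6096/5)² = 37161216/25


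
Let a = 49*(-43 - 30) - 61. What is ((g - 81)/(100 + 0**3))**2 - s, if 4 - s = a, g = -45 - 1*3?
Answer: -36403359/10000 ≈ -3640.3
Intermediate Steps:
g = -48 (g = -45 - 3 = -48)
a = -3638 (a = 49*(-73) - 61 = -3577 - 61 = -3638)
s = 3642 (s = 4 - 1*(-3638) = 4 + 3638 = 3642)
((g - 81)/(100 + 0**3))**2 - s = ((-48 - 81)/(100 + 0**3))**2 - 1*3642 = (-129/(100 + 0))**2 - 3642 = (-129/100)**2 - 3642 = 16641/10000 - 3642 = -36403359/10000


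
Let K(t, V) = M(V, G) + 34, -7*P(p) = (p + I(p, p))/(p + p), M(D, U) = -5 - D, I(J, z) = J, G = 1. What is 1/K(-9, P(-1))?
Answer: 7/204 ≈ 0.034314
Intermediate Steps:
P(p) = -1/7 (P(p) = -(p + p)/(7*(p + p)) = -2*p/(7*(2*p)) = -2*p*1/(2*p)/7 = -1/7*1 = -1/7)
K(t, V) = 29 - V (K(t, V) = (-5 - V) + 34 = 29 - V)
1/K(-9, P(-1)) = 1/(29 - 1*(-1/7)) = 1/(29 + 1/7) = 1/(204/7) = 7/204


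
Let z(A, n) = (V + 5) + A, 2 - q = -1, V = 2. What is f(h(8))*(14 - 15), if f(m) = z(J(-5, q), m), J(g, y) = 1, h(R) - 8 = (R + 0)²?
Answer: -8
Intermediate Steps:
q = 3 (q = 2 - 1*(-1) = 2 + 1 = 3)
h(R) = 8 + R² (h(R) = 8 + (R + 0)² = 8 + R²)
z(A, n) = 7 + A (z(A, n) = (2 + 5) + A = 7 + A)
f(m) = 8 (f(m) = 7 + 1 = 8)
f(h(8))*(14 - 15) = 8*(14 - 15) = 8*(-1) = -8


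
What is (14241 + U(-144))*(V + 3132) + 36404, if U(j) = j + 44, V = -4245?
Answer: -15702529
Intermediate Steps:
U(j) = 44 + j
(14241 + U(-144))*(V + 3132) + 36404 = (14241 + (44 - 144))*(-4245 + 3132) + 36404 = (14241 - 100)*(-1113) + 36404 = 14141*(-1113) + 36404 = -15738933 + 36404 = -15702529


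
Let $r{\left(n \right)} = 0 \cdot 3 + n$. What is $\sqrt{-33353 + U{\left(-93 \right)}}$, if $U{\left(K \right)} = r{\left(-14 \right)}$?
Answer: $i \sqrt{33367} \approx 182.67 i$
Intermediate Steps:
$r{\left(n \right)} = n$ ($r{\left(n \right)} = 0 + n = n$)
$U{\left(K \right)} = -14$
$\sqrt{-33353 + U{\left(-93 \right)}} = \sqrt{-33353 - 14} = \sqrt{-33367} = i \sqrt{33367}$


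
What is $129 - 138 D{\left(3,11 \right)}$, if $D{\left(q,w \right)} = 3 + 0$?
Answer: $-285$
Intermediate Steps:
$D{\left(q,w \right)} = 3$
$129 - 138 D{\left(3,11 \right)} = 129 - 414 = -285$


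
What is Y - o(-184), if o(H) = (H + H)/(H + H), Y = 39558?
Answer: 39557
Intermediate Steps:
o(H) = 1 (o(H) = (2*H)/((2*H)) = (2*H)*(1/(2*H)) = 1)
Y - o(-184) = 39558 - 1*1 = 39558 - 1 = 39557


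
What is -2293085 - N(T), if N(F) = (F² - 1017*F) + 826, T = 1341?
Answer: -2728395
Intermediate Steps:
N(F) = 826 + F² - 1017*F
-2293085 - N(T) = -2293085 - (826 + 1341² - 1017*1341) = -2293085 - (826 + 1798281 - 1363797) = -2293085 - 1*435310 = -2293085 - 435310 = -2728395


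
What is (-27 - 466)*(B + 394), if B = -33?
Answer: -177973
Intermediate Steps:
(-27 - 466)*(B + 394) = (-27 - 466)*(-33 + 394) = -493*361 = -177973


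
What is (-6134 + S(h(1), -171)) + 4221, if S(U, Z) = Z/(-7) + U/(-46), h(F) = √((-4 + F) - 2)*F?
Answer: -13220/7 - I*√5/46 ≈ -1888.6 - 0.04861*I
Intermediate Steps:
h(F) = F*√(-6 + F) (h(F) = √(-6 + F)*F = F*√(-6 + F))
S(U, Z) = -Z/7 - U/46 (S(U, Z) = Z*(-⅐) + U*(-1/46) = -Z/7 - U/46)
(-6134 + S(h(1), -171)) + 4221 = (-6134 + (-⅐*(-171) - √(-6 + 1)/46)) + 4221 = (-6134 + (171/7 - √(-5)/46)) + 4221 = (-6134 + (171/7 - I*√5/46)) + 4221 = (-42767/7 - I*√5/46) + 4221 = -13220/7 - I*√5/46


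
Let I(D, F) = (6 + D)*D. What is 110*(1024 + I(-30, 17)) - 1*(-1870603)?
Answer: 2062443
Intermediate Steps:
I(D, F) = D*(6 + D)
110*(1024 + I(-30, 17)) - 1*(-1870603) = 110*(1024 - 30*(6 - 30)) - 1*(-1870603) = 110*(1024 - 30*(-24)) + 1870603 = 110*(1024 + 720) + 1870603 = 110*1744 + 1870603 = 191840 + 1870603 = 2062443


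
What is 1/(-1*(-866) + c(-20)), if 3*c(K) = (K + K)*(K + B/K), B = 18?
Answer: 3/3434 ≈ 0.00087362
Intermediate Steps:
c(K) = 2*K*(K + 18/K)/3 (c(K) = ((K + K)*(K + 18/K))/3 = ((2*K)*(K + 18/K))/3 = (2*K*(K + 18/K))/3 = 2*K*(K + 18/K)/3)
1/(-1*(-866) + c(-20)) = 1/(-1*(-866) + (12 + (2/3)*(-20)**2)) = 1/(866 + (12 + (2/3)*400)) = 1/(866 + (12 + 800/3)) = 1/(866 + 836/3) = 1/(3434/3) = 3/3434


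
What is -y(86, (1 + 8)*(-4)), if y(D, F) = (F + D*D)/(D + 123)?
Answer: -7360/209 ≈ -35.215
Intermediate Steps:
y(D, F) = (F + D²)/(123 + D)
-y(86, (1 + 8)*(-4)) = -((1 + 8)*(-4) + 86²)/(123 + 86) = -(9*(-4) + 7396)/209 = -(-36 + 7396)/209 = -7360/209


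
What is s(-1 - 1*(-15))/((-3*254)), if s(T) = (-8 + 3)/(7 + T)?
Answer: 5/16002 ≈ 0.00031246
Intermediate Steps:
s(T) = -5/(7 + T)
s(-1 - 1*(-15))/((-3*254)) = (-5/(7 + (-1 - 1*(-15))))/((-3*254)) = -5/(7 + (-1 + 15))/(-762) = -5/(7 + 14)*(-1/762) = -5/21*(-1/762) = 5/16002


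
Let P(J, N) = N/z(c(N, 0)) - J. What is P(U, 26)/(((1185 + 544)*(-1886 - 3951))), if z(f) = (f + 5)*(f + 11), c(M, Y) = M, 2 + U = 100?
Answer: 112380/11575722431 ≈ 9.7083e-6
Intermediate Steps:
U = 98 (U = -2 + 100 = 98)
z(f) = (5 + f)*(11 + f)
P(J, N) = -J + N/(55 + N² + 16*N) (P(J, N) = N/(55 + N² + 16*N) - J = -J + N/(55 + N² + 16*N))
P(U, 26)/(((1185 + 544)*(-1886 - 3951))) = (-1*98 + 26/(55 + 26² + 16*26))/(((1185 + 544)*(-1886 - 3951))) = (-98 + 26/(55 + 676 + 416))/((1729*(-5837))) = (-98 + 26/1147)/(-10092173) = (-98 + 26*(1/1147))*(-1/10092173) = (-98 + 26/1147)*(-1/10092173) = -112380/1147*(-1/10092173) = 112380/11575722431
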